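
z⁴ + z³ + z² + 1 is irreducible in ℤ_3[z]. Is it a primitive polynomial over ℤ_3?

Write f(z) = z⁴ + z³ + z² + 1.
|GF(3^4)^×| = 3^4 − 1 = 80. Prime factorization: 80 = 2^4·5.
f is primitive ⇔ z has order 80 in GF(3)[z]/(f), i.e. z^(80/q) ≠ 1 for each prime q | 80.
z^(40) mod f = 1
z^(16) mod f = 2z³ + z² + z.
Since z^(40) = 1, the order of z divides 40 < 80; not primitive.

No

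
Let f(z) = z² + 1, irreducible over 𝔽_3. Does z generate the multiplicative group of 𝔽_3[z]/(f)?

No

|GF(3^2)^×| = 3^2 − 1 = 8. Prime factorization: 8 = 2^3.
f is primitive ⇔ z has order 8 in GF(3)[z]/(f), i.e. z^(8/q) ≠ 1 for each prime q | 8.
z^(4) mod f = 1
Since z^(4) = 1, the order of z divides 4 < 8; not primitive.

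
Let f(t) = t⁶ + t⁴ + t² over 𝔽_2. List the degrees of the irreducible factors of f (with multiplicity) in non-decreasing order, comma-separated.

Roots in 𝔽_2: f(0) = 0 → root; f(1) = 1.
Linear factors from roots: (t).
Complete factorization: f(t) = (t)^2·(t² + t + 1)^2.
Factor degrees with multiplicity: 1 + 1 + 2 + 2 = 6.

1, 1, 2, 2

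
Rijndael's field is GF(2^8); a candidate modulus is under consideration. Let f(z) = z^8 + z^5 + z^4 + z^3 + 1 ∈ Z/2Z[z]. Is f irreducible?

Yes

Check for roots in Z/2Z: f(0) = 1; f(1) = 1.
No roots, so no linear factors.
Monic irreducibles of degree 2 over GF(2): z^2 + z + 1.
None of them divide f (all give nonzero remainder).
Monic irreducibles of degree 3 over GF(2): z^3 + z + 1, z^3 + z^2 + 1.
None of them divide f (all give nonzero remainder).
Monic irreducibles of degree 4 over GF(2): z^4 + z + 1, z^4 + z^3 + 1, z^4 + z^3 + z^2 + z + 1.
None of them divide f (all give nonzero remainder).
No irreducible factor of degree ≤ 4 exists, so f is irreducible over GF(2).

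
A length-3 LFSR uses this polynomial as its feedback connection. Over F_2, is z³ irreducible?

No

Write f(z) = z³.
Check for roots in F_2: f(0) = 0 → root; f(1) = 1.
f(0) = 0, so (z) divides f(z); f is reducible.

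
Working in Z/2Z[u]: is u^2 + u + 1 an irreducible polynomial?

Yes

Write g(u) = u^2 + u + 1.
Check for roots in Z/2Z: g(0) = 1; g(1) = 1.
No roots. A degree-2 polynomial over a field with no linear factor is irreducible.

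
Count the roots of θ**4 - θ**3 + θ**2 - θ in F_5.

Write f(θ) = θ**4 - θ**3 + θ**2 - θ.
Evaluate at each of the 5 elements of F_5:
f(0) = 0 → root; f(1) = 0 → root; f(2) = 0 → root; f(3) = 0 → root; f(4) = 4.
Roots: {0, 1, 2, 3}.

4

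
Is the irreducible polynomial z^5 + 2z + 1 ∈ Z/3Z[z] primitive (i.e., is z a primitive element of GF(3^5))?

Yes

Write f(z) = z^5 + 2z + 1.
|GF(3^5)^×| = 3^5 − 1 = 242. Prime factorization: 242 = 2·11^2.
f is primitive ⇔ z has order 242 in GF(3)[z]/(f), i.e. z^(242/q) ≠ 1 for each prime q | 242.
z^(121) mod f = 2.
z^(22) mod f = 2z^3 + 2z^2 + z + 1.
None equal 1, so z has full order 242; f is primitive.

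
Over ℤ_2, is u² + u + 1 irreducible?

Write m(u) = u² + u + 1.
Check for roots in ℤ_2: m(0) = 1; m(1) = 1.
No roots. A degree-2 polynomial over a field with no linear factor is irreducible.

Yes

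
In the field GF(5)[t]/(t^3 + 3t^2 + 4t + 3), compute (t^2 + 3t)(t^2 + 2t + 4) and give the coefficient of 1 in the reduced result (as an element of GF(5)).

4

Multiply in GF(5)[t]: (t^2 + 3t)·(t^2 + 2t + 4) = t^4 + 2t.
Reduce using t^3 ≡ 2t^2 + t + 2 (mod t^3 + 3t^2 + 4t + 3).
Reduced: t + 4.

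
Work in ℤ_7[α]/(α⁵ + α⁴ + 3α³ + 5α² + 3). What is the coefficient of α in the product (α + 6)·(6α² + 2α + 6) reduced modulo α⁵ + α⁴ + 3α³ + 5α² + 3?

4

Multiply in ℤ_7[α]: (α + 6)·(6α² + 2α + 6) = 6α³ + 3α² + 4α + 1.
Reduced: 6α³ + 3α² + 4α + 1.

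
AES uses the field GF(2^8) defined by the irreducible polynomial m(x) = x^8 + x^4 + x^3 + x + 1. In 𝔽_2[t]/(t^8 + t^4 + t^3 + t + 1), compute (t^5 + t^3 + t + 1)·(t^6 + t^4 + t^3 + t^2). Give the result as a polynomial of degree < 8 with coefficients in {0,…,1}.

t^6 + t^2 + t + 1

Multiply in 𝔽_2[t]: (t^5 + t^3 + t + 1)·(t^6 + t^4 + t^3 + t^2) = t^11 + t^8 + t^7 + t^2.
Reduce using t^8 ≡ t^4 + t^3 + t + 1 (mod t^8 + t^4 + t^3 + t + 1).
Reduced: t^6 + t^2 + t + 1.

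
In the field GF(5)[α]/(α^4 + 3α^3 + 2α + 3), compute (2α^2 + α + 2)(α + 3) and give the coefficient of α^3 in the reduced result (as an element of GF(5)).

2

Multiply in GF(5)[α]: (2α^2 + α + 2)·(α + 3) = 2α^3 + 2α^2 + 1.
Reduced: 2α^3 + 2α^2 + 1.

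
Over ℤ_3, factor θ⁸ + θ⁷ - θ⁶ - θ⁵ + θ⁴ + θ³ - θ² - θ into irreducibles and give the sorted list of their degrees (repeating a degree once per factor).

1, 1, 1, 1, 2, 2

Write h(θ) = θ⁸ + θ⁷ - θ⁶ - θ⁵ + θ⁴ + θ³ - θ² - θ.
Roots in ℤ_3: h(0) = 0 → root; h(1) = 0 → root; h(2) = 0 → root.
Linear factors from roots: (θ), (θ - 1), (θ + 1).
Complete factorization: h(θ) = (θ)·(θ - 1)·(θ + 1)^2·(θ² + θ - 1)·(θ² - θ - 1).
Factor degrees with multiplicity: 1 + 1 + 1 + 1 + 2 + 2 = 8.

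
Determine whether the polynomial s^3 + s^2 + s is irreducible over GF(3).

Write m(s) = s^3 + s^2 + s.
Check for roots in GF(3): m(0) = 0 → root; m(1) = 0 → root; m(2) = 2.
m(0) = 0, so (s) divides m(s); m is reducible.

No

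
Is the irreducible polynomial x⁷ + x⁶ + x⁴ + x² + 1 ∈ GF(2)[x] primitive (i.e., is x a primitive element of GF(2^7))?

Yes

Write f(x) = x⁷ + x⁶ + x⁴ + x² + 1.
|GF(2^7)^×| = 2^7 − 1 = 127. Prime factorization: 127 = 127.
f is primitive ⇔ x has order 127 in GF(2)[x]/(f), i.e. x^(127/q) ≠ 1 for each prime q | 127.
x^(1) mod f = x.
None equal 1, so x has full order 127; f is primitive.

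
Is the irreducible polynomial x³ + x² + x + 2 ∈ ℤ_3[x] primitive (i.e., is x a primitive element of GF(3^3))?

Write f(x) = x³ + x² + x + 2.
|GF(3^3)^×| = 3^3 − 1 = 26. Prime factorization: 26 = 2·13.
f is primitive ⇔ x has order 26 in GF(3)[x]/(f), i.e. x^(26/q) ≠ 1 for each prime q | 26.
x^(13) mod f = 1
x^(2) mod f = x².
Since x^(13) = 1, the order of x divides 13 < 26; not primitive.

No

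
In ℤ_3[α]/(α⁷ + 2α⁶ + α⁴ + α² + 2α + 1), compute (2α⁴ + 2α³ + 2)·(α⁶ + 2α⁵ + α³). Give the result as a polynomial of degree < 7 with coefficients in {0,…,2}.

Multiply in ℤ_3[α]: (2α⁴ + 2α³ + 2)·(α⁶ + 2α⁵ + α³) = 2α¹⁰ + α⁸ + 2α⁷ + α⁶ + α⁵ + 2α³.
Reduce using α⁷ ≡ α⁶ + 2α⁴ + 2α² + α + 2 (mod α⁷ + 2α⁶ + α⁴ + α² + 2α + 1).
Reduced: 2α⁶ + 2α⁵ + 2α³ + α².

2α^6 + 2α^5 + 2α^3 + α^2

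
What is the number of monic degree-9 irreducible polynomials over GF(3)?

2184

x^(3^9) − x is the product of all monic irreducibles of degree dividing 9; Möbius inversion gives N = (1/9) Σ μ(9/d)·3^d.
Divisors of 9: 1, 3, 9; μ(9/d) for each: 0, -1, 1.
Σ = − 3^3 + 3^9 = 19656.
N = 19656/9 = 2184.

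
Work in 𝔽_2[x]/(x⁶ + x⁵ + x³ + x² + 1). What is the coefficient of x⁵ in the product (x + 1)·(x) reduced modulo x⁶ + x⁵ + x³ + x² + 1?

Multiply in 𝔽_2[x]: (x + 1)·(x) = x² + x.
Reduced: x² + x.

0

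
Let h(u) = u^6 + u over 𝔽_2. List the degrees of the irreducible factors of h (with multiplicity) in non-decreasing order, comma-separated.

1, 1, 4

Roots in 𝔽_2: h(0) = 0 → root; h(1) = 0 → root.
Linear factors from roots: (u), (u + 1).
Complete factorization: h(u) = (u)·(u + 1)·(u^4 + u^3 + u^2 + u + 1).
Factor degrees with multiplicity: 1 + 1 + 4 = 6.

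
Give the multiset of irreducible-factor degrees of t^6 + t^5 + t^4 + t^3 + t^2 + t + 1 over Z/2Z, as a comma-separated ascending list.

Write h(t) = t^6 + t^5 + t^4 + t^3 + t^2 + t + 1.
Roots in Z/2Z: h(0) = 1; h(1) = 1.
Complete factorization: h(t) = (t^3 + t + 1)·(t^3 + t^2 + 1).
Factor degrees with multiplicity: 3 + 3 = 6.

3, 3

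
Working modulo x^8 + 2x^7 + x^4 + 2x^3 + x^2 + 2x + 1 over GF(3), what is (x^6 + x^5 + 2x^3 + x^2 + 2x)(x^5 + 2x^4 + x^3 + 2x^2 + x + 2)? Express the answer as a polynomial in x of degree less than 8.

Multiply in GF(3)[x]: (x^6 + x^5 + 2x^3 + x^2 + 2x)·(x^5 + 2x^4 + x^3 + 2x^2 + x + 2) = x^11 + 2x^8 + 2x^7 + 2x^5 + x^2 + x.
Reduce using x^8 ≡ x^7 + 2x^4 + x^3 + 2x^2 + x + 2 (mod x^8 + 2x^7 + x^4 + 2x^3 + x^2 + 2x + 1).
Reduced: x^7 + x^5 + x^4 + 2x^3 + x^2.

x^7 + x^5 + x^4 + 2x^3 + x^2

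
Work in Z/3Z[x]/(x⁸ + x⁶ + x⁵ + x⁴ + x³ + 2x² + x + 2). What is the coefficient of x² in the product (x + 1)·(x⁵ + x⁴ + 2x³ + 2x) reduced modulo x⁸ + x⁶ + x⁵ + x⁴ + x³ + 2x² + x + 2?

Multiply in Z/3Z[x]: (x + 1)·(x⁵ + x⁴ + 2x³ + 2x) = x⁶ + 2x⁵ + 2x³ + 2x² + 2x.
Reduced: x⁶ + 2x⁵ + 2x³ + 2x² + 2x.

2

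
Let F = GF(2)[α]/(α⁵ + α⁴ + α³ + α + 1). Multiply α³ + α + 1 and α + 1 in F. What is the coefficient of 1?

Multiply in GF(2)[α]: (α³ + α + 1)·(α + 1) = α⁴ + α³ + α² + 1.
Reduced: α⁴ + α³ + α² + 1.

1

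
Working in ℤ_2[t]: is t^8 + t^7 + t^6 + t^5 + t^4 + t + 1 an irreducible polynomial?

Yes

Write m(t) = t^8 + t^7 + t^6 + t^5 + t^4 + t + 1.
Check for roots in ℤ_2: m(0) = 1; m(1) = 1.
No roots, so no linear factors.
Monic irreducibles of degree 2 over GF(2): t^2 + t + 1.
None of them divide m (all give nonzero remainder).
Monic irreducibles of degree 3 over GF(2): t^3 + t + 1, t^3 + t^2 + 1.
None of them divide m (all give nonzero remainder).
Monic irreducibles of degree 4 over GF(2): t^4 + t + 1, t^4 + t^3 + 1, t^4 + t^3 + t^2 + t + 1.
None of them divide m (all give nonzero remainder).
No irreducible factor of degree ≤ 4 exists, so m is irreducible over GF(2).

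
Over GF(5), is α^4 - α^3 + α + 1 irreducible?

Yes

Write f(α) = α^4 - α^3 + α + 1.
Check for roots in GF(5): f(0) = 1; f(1) = 2; f(2) = 1; f(3) = 3; f(4) = 2.
No roots, so no linear factors.
Degree-2 irreducible divisors: test the 10 monic irreducibles of degree 2 over GF(5).
None of them divide f (all give nonzero remainder).
No irreducible factor of degree ≤ 2 exists, so f is irreducible over GF(5).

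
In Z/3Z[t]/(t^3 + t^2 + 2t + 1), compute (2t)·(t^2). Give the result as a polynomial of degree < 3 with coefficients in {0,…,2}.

t^2 + 2t + 1

Multiply in Z/3Z[t]: (2t)·(t^2) = 2t^3.
Reduce using t^3 ≡ 2t^2 + t + 2 (mod t^3 + t^2 + 2t + 1).
Reduced: t^2 + 2t + 1.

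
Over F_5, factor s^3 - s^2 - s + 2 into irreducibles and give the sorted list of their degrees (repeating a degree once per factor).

Write f(s) = s^3 - s^2 - s + 2.
Roots in F_5: f(0) = 2; f(1) = 1; f(2) = 4; f(3) = 2; f(4) = 1.
Complete factorization: f(s) = (s^3 - s^2 - s + 2).
Factor degrees with multiplicity: 3 = 3.

3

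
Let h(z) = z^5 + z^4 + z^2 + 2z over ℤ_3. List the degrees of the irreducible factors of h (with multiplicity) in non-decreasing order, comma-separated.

1, 2, 2

Roots in ℤ_3: h(0) = 0 → root; h(1) = 2; h(2) = 2.
Linear factors from roots: (z).
Complete factorization: h(z) = (z)·(z^2 + 1)·(z^2 + z + 2).
Factor degrees with multiplicity: 1 + 2 + 2 = 5.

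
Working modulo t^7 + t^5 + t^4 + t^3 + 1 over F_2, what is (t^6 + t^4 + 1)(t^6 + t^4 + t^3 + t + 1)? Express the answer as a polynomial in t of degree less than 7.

Multiply in F_2[t]: (t^6 + t^4 + 1)·(t^6 + t^4 + t^3 + t + 1) = t^12 + t^9 + t^8 + t^5 + t^3 + t + 1.
Reduce using t^7 ≡ t^5 + t^4 + t^3 + 1 (mod t^7 + t^5 + t^4 + t^3 + 1).
Reduced: t^3.

t^3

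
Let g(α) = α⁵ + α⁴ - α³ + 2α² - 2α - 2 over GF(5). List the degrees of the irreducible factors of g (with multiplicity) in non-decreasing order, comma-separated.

Roots in GF(5): g(0) = 3; g(1) = 4; g(2) = 2; g(3) = 2; g(4) = 3.
Complete factorization: g(α) = (α⁵ + α⁴ - α³ + 2α² - 2α - 2).
Factor degrees with multiplicity: 5 = 5.

5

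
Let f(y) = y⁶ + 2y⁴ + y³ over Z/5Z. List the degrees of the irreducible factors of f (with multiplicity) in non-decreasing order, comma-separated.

1, 1, 1, 3

Roots in Z/5Z: f(0) = 0 → root; f(1) = 4; f(2) = 4; f(3) = 3; f(4) = 2.
Linear factors from roots: (y).
Complete factorization: f(y) = (y)^3·(y³ + 2y + 1).
Factor degrees with multiplicity: 1 + 1 + 1 + 3 = 6.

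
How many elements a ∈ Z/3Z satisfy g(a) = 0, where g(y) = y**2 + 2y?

2

Evaluate at each of the 3 elements of Z/3Z:
g(0) = 0 → root; g(1) = 0 → root; g(2) = 2.
Roots: {0, 1}.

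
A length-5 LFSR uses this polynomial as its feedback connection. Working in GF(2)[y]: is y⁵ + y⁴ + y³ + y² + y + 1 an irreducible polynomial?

No

Write g(y) = y⁵ + y⁴ + y³ + y² + y + 1.
Check for roots in GF(2): g(0) = 1; g(1) = 0 → root.
g(1) = 0, so (y − 1) divides g(y); g is reducible.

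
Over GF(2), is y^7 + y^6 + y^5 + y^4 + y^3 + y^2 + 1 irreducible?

Write f(y) = y^7 + y^6 + y^5 + y^4 + y^3 + y^2 + 1.
Check for roots in GF(2): f(0) = 1; f(1) = 1.
No roots, so no linear factors.
Monic irreducibles of degree 2 over GF(2): y^2 + y + 1.
None of them divide f (all give nonzero remainder).
Monic irreducibles of degree 3 over GF(2): y^3 + y + 1, y^3 + y^2 + 1.
None of them divide f (all give nonzero remainder).
No irreducible factor of degree ≤ 3 exists, so f is irreducible over GF(2).

Yes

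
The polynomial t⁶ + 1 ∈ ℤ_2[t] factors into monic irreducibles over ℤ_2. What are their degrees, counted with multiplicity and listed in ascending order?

Write f(t) = t⁶ + 1.
Roots in ℤ_2: f(0) = 1; f(1) = 0 → root.
Linear factors from roots: (t + 1).
Complete factorization: f(t) = (t + 1)^2·(t² + t + 1)^2.
Factor degrees with multiplicity: 1 + 1 + 2 + 2 = 6.

1, 1, 2, 2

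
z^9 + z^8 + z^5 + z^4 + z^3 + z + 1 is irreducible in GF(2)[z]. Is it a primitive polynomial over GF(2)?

Write f(z) = z^9 + z^8 + z^5 + z^4 + z^3 + z + 1.
|GF(2^9)^×| = 2^9 − 1 = 511. Prime factorization: 511 = 7·73.
f is primitive ⇔ z has order 511 in GF(2)[z]/(f), i.e. z^(511/q) ≠ 1 for each prime q | 511.
z^(73) mod f = z^8 + z^7 + z^5 + z^3 + z^2.
z^(7) mod f = z^7.
None equal 1, so z has full order 511; f is primitive.

Yes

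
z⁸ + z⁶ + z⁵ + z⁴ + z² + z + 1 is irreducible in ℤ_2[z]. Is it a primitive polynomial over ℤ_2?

Write f(z) = z⁸ + z⁶ + z⁵ + z⁴ + z² + z + 1.
|GF(2^8)^×| = 2^8 − 1 = 255. Prime factorization: 255 = 3·5·17.
f is primitive ⇔ z has order 255 in GF(2)[z]/(f), i.e. z^(255/q) ≠ 1 for each prime q | 255.
z^(85) mod f = 1
z^(51) mod f = z⁶ + z⁴ + z³ + z² + z.
z^(15) mod f = z⁷ + z⁶ + z⁵ + z⁴ + z³ + z² + z.
Since z^(85) = 1, the order of z divides 85 < 255; not primitive.

No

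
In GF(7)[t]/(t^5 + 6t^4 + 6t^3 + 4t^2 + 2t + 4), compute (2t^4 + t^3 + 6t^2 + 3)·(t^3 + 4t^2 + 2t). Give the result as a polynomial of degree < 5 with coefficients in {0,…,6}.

t^3 + 6t + 4

Multiply in GF(7)[t]: (2t^4 + t^3 + 6t^2 + 3)·(t^3 + 4t^2 + 2t) = 2t^7 + 2t^6 + 5t^4 + t^3 + 5t^2 + 6t.
Reduce using t^5 ≡ t^4 + t^3 + 3t^2 + 5t + 3 (mod t^5 + 6t^4 + 6t^3 + 4t^2 + 2t + 4).
Reduced: t^3 + 6t + 4.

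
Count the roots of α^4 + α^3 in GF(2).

2

Write f(α) = α^4 + α^3.
Evaluate at each of the 2 elements of GF(2):
f(0) = 0 → root; f(1) = 0 → root.
Roots: {0, 1}.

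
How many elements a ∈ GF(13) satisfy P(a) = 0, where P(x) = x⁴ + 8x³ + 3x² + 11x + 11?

2

Evaluate at each of the 13 elements of GF(13):
P(0) = 11; P(1) = 8; P(2) = 8; P(3) = 4; P(4) = 0 → root; P(5) = 11; P(6) = 11; P(7) = 11; P(8) = 7; P(9) = 6; P(10) = 0 → root; P(11) = 5; P(12) = 9.
Roots: {4, 10}.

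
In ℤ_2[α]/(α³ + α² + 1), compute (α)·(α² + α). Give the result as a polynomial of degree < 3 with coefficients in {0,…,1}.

1

Multiply in ℤ_2[α]: (α)·(α² + α) = α³ + α².
Reduce using α³ ≡ α² + 1 (mod α³ + α² + 1).
Reduced: 1.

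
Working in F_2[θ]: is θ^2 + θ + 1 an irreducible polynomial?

Yes

Write P(θ) = θ^2 + θ + 1.
Check for roots in F_2: P(0) = 1; P(1) = 1.
No roots. A degree-2 polynomial over a field with no linear factor is irreducible.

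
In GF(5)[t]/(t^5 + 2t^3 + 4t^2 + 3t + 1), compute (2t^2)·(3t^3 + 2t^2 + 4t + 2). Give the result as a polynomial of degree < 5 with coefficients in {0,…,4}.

Multiply in GF(5)[t]: (2t^2)·(3t^3 + 2t^2 + 4t + 2) = t^5 + 4t^4 + 3t^3 + 4t^2.
Reduce using t^5 ≡ 3t^3 + t^2 + 2t + 4 (mod t^5 + 2t^3 + 4t^2 + 3t + 1).
Reduced: 4t^4 + t^3 + 2t + 4.

4t^4 + t^3 + 2t + 4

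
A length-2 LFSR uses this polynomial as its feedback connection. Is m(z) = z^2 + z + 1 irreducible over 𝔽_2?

Check for roots in 𝔽_2: m(0) = 1; m(1) = 1.
No roots. A degree-2 polynomial over a field with no linear factor is irreducible.

Yes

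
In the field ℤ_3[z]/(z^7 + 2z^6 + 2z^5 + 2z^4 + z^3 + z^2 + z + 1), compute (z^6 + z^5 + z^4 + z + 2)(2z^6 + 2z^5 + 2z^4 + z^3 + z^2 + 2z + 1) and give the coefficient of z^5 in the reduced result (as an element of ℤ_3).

Multiply in ℤ_3[z]: (z^6 + z^5 + z^4 + z + 2)·(2z^6 + 2z^5 + 2z^4 + z^3 + z^2 + 2z + 1) = 2z^12 + z^11 + 2z^9 + z^8 + z^6 + z^2 + 2z + 2.
Reduce using z^7 ≡ z^6 + z^5 + z^4 + 2z^3 + 2z^2 + 2z + 2 (mod z^7 + 2z^6 + 2z^5 + 2z^4 + z^3 + z^2 + z + 1).
Reduced: 2z^6 + z^5 + z^4 + 2z^3 + 2z^2 + 1.

1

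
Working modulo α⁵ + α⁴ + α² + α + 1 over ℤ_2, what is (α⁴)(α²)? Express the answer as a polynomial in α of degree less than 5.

α^4 + α^3 + 1

Multiply in ℤ_2[α]: (α⁴)·(α²) = α⁶.
Reduce using α⁵ ≡ α⁴ + α² + α + 1 (mod α⁵ + α⁴ + α² + α + 1).
Reduced: α⁴ + α³ + 1.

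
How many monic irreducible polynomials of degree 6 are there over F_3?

116

Gauss's count: N_{3}(6) = (1/6) Σ_{d|6} μ(6/d)·3^d.
Divisors of 6: 1, 2, 3, 6; μ(6/d) for each: 1, -1, -1, 1.
Σ = 3^1 − 3^2 − 3^3 + 3^6 = 696.
N = 696/6 = 116.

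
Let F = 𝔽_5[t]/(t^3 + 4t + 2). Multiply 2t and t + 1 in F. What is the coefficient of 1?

Multiply in 𝔽_5[t]: (2t)·(t + 1) = 2t^2 + 2t.
Reduced: 2t^2 + 2t.

0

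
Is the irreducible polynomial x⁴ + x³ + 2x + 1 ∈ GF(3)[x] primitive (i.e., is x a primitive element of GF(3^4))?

No

Write f(x) = x⁴ + x³ + 2x + 1.
|GF(3^4)^×| = 3^4 − 1 = 80. Prime factorization: 80 = 2^4·5.
f is primitive ⇔ x has order 80 in GF(3)[x]/(f), i.e. x^(80/q) ≠ 1 for each prime q | 80.
x^(40) mod f = 1
x^(16) mod f = 2x² + x + 1.
Since x^(40) = 1, the order of x divides 40 < 80; not primitive.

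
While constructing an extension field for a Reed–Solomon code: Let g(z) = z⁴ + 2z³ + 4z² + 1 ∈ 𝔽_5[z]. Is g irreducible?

Check for roots in 𝔽_5: g(0) = 1; g(1) = 3; g(2) = 4; g(3) = 2; g(4) = 4.
No roots, so no linear factors.
Degree-2 irreducible divisors: test the 10 monic irreducibles of degree 2 over GF(5).
None of them divide g (all give nonzero remainder).
No irreducible factor of degree ≤ 2 exists, so g is irreducible over GF(5).

Yes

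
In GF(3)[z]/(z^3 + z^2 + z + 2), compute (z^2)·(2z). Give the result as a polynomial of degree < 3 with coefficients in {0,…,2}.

z^2 + z + 2

Multiply in GF(3)[z]: (z^2)·(2z) = 2z^3.
Reduce using z^3 ≡ 2z^2 + 2z + 1 (mod z^3 + z^2 + z + 2).
Reduced: z^2 + z + 2.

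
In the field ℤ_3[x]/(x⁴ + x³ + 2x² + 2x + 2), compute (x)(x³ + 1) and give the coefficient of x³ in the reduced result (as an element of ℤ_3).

Multiply in ℤ_3[x]: (x)·(x³ + 1) = x⁴ + x.
Reduce using x⁴ ≡ 2x³ + x² + x + 1 (mod x⁴ + x³ + 2x² + 2x + 2).
Reduced: 2x³ + x² + 2x + 1.

2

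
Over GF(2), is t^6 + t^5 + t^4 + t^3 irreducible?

Write f(t) = t^6 + t^5 + t^4 + t^3.
Check for roots in GF(2): f(0) = 0 → root; f(1) = 0 → root.
f(0) = 0, so (t) divides f(t); f is reducible.

No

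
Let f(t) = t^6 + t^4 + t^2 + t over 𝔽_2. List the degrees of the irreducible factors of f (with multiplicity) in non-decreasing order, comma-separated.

1, 1, 4

Roots in 𝔽_2: f(0) = 0 → root; f(1) = 0 → root.
Linear factors from roots: (t), (t + 1).
Complete factorization: f(t) = (t)·(t + 1)·(t^4 + t^3 + 1).
Factor degrees with multiplicity: 1 + 1 + 4 = 6.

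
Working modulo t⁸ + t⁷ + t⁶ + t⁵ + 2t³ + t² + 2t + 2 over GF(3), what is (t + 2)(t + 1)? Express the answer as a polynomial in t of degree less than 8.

t^2 + 2

Multiply in GF(3)[t]: (t + 2)·(t + 1) = t² + 2.
Reduced: t² + 2.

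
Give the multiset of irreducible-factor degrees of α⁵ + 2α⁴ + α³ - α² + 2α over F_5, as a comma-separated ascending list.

Write h(α) = α⁵ + 2α⁴ + α³ - α² + 2α.
Roots in F_5: h(0) = 0 → root; h(1) = 0 → root; h(2) = 2; h(3) = 4; h(4) = 2.
Linear factors from roots: (α), (α - 1).
Complete factorization: h(α) = (α)·(α - 1)·(α³ - 2α² - α - 2).
Factor degrees with multiplicity: 1 + 1 + 3 = 5.

1, 1, 3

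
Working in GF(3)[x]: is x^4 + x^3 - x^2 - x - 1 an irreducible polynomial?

Write P(x) = x^4 + x^3 - x^2 - x - 1.
Check for roots in GF(3): P(0) = 2; P(1) = 2; P(2) = 2.
No roots, so no linear factors.
Monic irreducibles of degree 2 over GF(3): x^2 + 1, x^2 + x - 1, x^2 - x - 1.
None of them divide P (all give nonzero remainder).
No irreducible factor of degree ≤ 2 exists, so P is irreducible over GF(3).

Yes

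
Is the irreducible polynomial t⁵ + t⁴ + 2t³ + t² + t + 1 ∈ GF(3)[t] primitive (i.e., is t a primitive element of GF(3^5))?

Yes

Write f(t) = t⁵ + t⁴ + 2t³ + t² + t + 1.
|GF(3^5)^×| = 3^5 − 1 = 242. Prime factorization: 242 = 2·11^2.
f is primitive ⇔ t has order 242 in GF(3)[t]/(f), i.e. t^(242/q) ≠ 1 for each prime q | 242.
t^(121) mod f = 2.
t^(22) mod f = t⁴ + t² + t.
None equal 1, so t has full order 242; f is primitive.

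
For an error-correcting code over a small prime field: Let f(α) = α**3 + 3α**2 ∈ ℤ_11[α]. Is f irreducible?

No

Check each element of ℤ_11 for a root: f(0)=0, f(1)=4, f(2)=9, f(3)=10, f(4)=2, f(5)=2, f(6)=5, f(7)=6, f(8)=0, f(9)=4, f(10)=2.
f(0) = 0, so (α) divides f(α); f is reducible.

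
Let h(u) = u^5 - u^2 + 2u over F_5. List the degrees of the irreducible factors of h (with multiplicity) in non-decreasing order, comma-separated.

Roots in F_5: h(0) = 0 → root; h(1) = 2; h(2) = 2; h(3) = 0 → root; h(4) = 1.
Linear factors from roots: (u), (u + 2).
Complete factorization: h(u) = (u)·(u + 2)·(u^3 - 2u^2 - u + 1).
Factor degrees with multiplicity: 1 + 1 + 3 = 5.

1, 1, 3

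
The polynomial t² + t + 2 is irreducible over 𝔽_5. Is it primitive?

Write f(t) = t² + t + 2.
|GF(5^2)^×| = 5^2 − 1 = 24. Prime factorization: 24 = 2^3·3.
f is primitive ⇔ t has order 24 in GF(5)[t]/(f), i.e. t^(24/q) ≠ 1 for each prime q | 24.
t^(12) mod f = 4.
t^(8) mod f = 3t + 1.
None equal 1, so t has full order 24; f is primitive.

Yes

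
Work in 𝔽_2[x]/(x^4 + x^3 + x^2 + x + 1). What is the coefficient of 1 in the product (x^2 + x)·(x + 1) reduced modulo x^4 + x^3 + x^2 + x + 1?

0

Multiply in 𝔽_2[x]: (x^2 + x)·(x + 1) = x^3 + x.
Reduced: x^3 + x.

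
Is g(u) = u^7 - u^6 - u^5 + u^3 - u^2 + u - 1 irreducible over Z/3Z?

Check for roots in Z/3Z: g(0) = 2; g(1) = 2; g(2) = 1.
No roots, so no linear factors.
Monic irreducibles of degree 2 over GF(3): u^2 + 1, u^2 + u - 1, u^2 - u - 1.
None of them divide g (all give nonzero remainder).
Degree-3 irreducible divisors: test the 8 monic irreducibles of degree 3 over GF(3).
None of them divide g (all give nonzero remainder).
No irreducible factor of degree ≤ 3 exists, so g is irreducible over GF(3).

Yes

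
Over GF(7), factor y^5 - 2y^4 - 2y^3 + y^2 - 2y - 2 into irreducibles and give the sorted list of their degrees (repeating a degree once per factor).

Write f(y) = y^5 - 2y^4 - 2y^3 + y^2 - 2y - 2.
Linear factors from roots: (y - 3), (y + 2), (y + 1).
Complete factorization: f(y) = (y + 1)·(y + 2)·(y - 3)·(y^2 - 2y - 2).
Factor degrees with multiplicity: 1 + 1 + 1 + 2 = 5.

1, 1, 1, 2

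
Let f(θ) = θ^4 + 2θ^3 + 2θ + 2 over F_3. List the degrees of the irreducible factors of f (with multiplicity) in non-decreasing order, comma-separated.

2, 2

Roots in F_3: f(0) = 2; f(1) = 1; f(2) = 2.
Complete factorization: f(θ) = (θ^2 + 1)·(θ^2 + 2θ + 2).
Factor degrees with multiplicity: 2 + 2 = 4.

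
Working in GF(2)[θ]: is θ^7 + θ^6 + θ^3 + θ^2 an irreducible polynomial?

No

Write f(θ) = θ^7 + θ^6 + θ^3 + θ^2.
Check for roots in GF(2): f(0) = 0 → root; f(1) = 0 → root.
f(0) = 0, so (θ) divides f(θ); f is reducible.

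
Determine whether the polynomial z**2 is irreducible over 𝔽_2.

No

Write m(z) = z**2.
Check for roots in 𝔽_2: m(0) = 0 → root; m(1) = 1.
m(0) = 0, so (z) divides m(z); m is reducible.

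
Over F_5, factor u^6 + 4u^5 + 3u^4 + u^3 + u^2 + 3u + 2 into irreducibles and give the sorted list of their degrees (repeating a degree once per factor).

1, 1, 2, 2

Write h(u) = u^6 + 4u^5 + 3u^4 + u^3 + u^2 + 3u + 2.
Roots in F_5: h(0) = 2; h(1) = 0 → root; h(2) = 0 → root; h(3) = 1; h(4) = 4.
Linear factors from roots: (u + 4), (u + 3).
Complete factorization: h(u) = (u + 3)·(u + 4)·(u^2 + 3u + 3)·(u^2 + 4u + 2).
Factor degrees with multiplicity: 1 + 1 + 2 + 2 = 6.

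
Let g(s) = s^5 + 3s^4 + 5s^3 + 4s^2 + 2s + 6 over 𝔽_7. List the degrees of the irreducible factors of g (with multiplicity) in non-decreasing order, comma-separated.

Linear factors from roots: (s + 6).
Complete factorization: g(s) = (s + 6)^2·(s^3 + 5s^2 + 6).
Factor degrees with multiplicity: 1 + 1 + 3 = 5.

1, 1, 3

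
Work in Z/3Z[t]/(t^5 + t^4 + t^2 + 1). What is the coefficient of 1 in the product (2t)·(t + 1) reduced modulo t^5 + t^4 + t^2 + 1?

0

Multiply in Z/3Z[t]: (2t)·(t + 1) = 2t^2 + 2t.
Reduced: 2t^2 + 2t.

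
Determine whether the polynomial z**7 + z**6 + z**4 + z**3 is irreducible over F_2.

Write h(z) = z**7 + z**6 + z**4 + z**3.
Check for roots in F_2: h(0) = 0 → root; h(1) = 0 → root.
h(0) = 0, so (z) divides h(z); h is reducible.

No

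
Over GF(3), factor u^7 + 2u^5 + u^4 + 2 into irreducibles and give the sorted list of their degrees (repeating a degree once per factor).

Write g(u) = u^7 + 2u^5 + u^4 + 2.
Roots in GF(3): g(0) = 2; g(1) = 0 → root; g(2) = 0 → root.
Linear factors from roots: (u + 2), (u + 1).
Complete factorization: g(u) = (u + 1)·(u + 2)^2·(u^4 + u^3 + u^2 + 2u + 2).
Factor degrees with multiplicity: 1 + 1 + 1 + 4 = 7.

1, 1, 1, 4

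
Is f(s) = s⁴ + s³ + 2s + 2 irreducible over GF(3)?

Check for roots in GF(3): f(0) = 2; f(1) = 0 → root; f(2) = 0 → root.
f(1) = 0, so (s − 1) divides f(s); f is reducible.

No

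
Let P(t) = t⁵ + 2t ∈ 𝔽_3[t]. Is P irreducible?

Check for roots in 𝔽_3: P(0) = 0 → root; P(1) = 0 → root; P(2) = 0 → root.
P(0) = 0, so (t) divides P(t); P is reducible.

No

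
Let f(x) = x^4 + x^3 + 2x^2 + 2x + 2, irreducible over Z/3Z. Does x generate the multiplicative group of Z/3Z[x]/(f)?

Yes

|GF(3^4)^×| = 3^4 − 1 = 80. Prime factorization: 80 = 2^4·5.
f is primitive ⇔ x has order 80 in GF(3)[x]/(f), i.e. x^(80/q) ≠ 1 for each prime q | 80.
x^(40) mod f = 2.
x^(16) mod f = x^2 + x.
None equal 1, so x has full order 80; f is primitive.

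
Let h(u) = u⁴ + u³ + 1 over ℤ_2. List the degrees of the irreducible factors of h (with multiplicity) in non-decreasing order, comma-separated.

4

Roots in ℤ_2: h(0) = 1; h(1) = 1.
Complete factorization: h(u) = (u⁴ + u³ + 1).
Factor degrees with multiplicity: 4 = 4.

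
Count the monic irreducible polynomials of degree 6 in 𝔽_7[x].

19544

By the necklace-counting formula, N_7(6) = (1/6) Σ_{d|6} μ(6/d)·7^d.
Divisors of 6: 1, 2, 3, 6; μ(6/d) for each: 1, -1, -1, 1.
Σ = 7^1 − 7^2 − 7^3 + 7^6 = 117264.
N = 117264/6 = 19544.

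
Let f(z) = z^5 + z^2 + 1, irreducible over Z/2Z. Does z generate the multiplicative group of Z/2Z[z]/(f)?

|GF(2^5)^×| = 2^5 − 1 = 31. Prime factorization: 31 = 31.
f is primitive ⇔ z has order 31 in GF(2)[z]/(f), i.e. z^(31/q) ≠ 1 for each prime q | 31.
z^(1) mod f = z.
None equal 1, so z has full order 31; f is primitive.

Yes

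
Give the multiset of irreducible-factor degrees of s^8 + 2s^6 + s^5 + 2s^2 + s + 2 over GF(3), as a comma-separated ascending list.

1, 1, 2, 2, 2

Write h(s) = s^8 + 2s^6 + s^5 + 2s^2 + s + 2.
Roots in GF(3): h(0) = 2; h(1) = 0 → root; h(2) = 2.
Linear factors from roots: (s + 2).
Complete factorization: h(s) = (s + 2)^2·(s^2 + s + 2)·(s^2 + 2s + 2)^2.
Factor degrees with multiplicity: 1 + 1 + 2 + 2 + 2 = 8.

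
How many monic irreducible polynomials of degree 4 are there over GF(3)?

The number of monic irreducibles of degree 4 over GF(3) is (1/4)·Σ_{d∣4} μ(4/d) 3^d.
Divisors of 4: 1, 2, 4; μ(4/d) for each: 0, -1, 1.
Σ = − 3^2 + 3^4 = 72.
N = 72/4 = 18.

18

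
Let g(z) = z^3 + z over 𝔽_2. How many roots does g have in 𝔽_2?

2

Evaluate at each of the 2 elements of 𝔽_2:
g(0) = 0 → root; g(1) = 0 → root.
Roots: {0, 1}.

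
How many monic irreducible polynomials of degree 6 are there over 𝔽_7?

Gauss's count: N_{7}(6) = (1/6) Σ_{d|6} μ(6/d)·7^d.
Divisors of 6: 1, 2, 3, 6; μ(6/d) for each: 1, -1, -1, 1.
Σ = 7^1 − 7^2 − 7^3 + 7^6 = 117264.
N = 117264/6 = 19544.

19544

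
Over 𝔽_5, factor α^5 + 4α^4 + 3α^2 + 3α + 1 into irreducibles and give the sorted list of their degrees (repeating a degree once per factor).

Write f(α) = α^5 + 4α^4 + 3α^2 + 3α + 1.
Roots in 𝔽_5: f(0) = 1; f(1) = 2; f(2) = 0 → root; f(3) = 4; f(4) = 4.
Linear factors from roots: (α + 3).
Complete factorization: f(α) = (α + 3)·(α^4 + α^3 + 2α^2 + 2α + 2).
Factor degrees with multiplicity: 1 + 4 = 5.

1, 4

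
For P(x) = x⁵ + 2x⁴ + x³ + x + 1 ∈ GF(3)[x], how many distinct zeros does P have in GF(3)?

Evaluate at each of the 3 elements of GF(3):
P(0) = 1; P(1) = 0 → root; P(2) = 0 → root.
Roots: {1, 2}.

2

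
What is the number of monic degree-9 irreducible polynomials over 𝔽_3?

2184

The number of monic irreducibles of degree 9 over GF(3) is (1/9)·Σ_{d∣9} μ(9/d) 3^d.
Divisors of 9: 1, 3, 9; μ(9/d) for each: 0, -1, 1.
Σ = − 3^3 + 3^9 = 19656.
N = 19656/9 = 2184.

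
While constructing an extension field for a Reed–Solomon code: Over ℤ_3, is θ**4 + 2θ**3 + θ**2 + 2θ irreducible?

Write P(θ) = θ**4 + 2θ**3 + θ**2 + 2θ.
Check for roots in ℤ_3: P(0) = 0 → root; P(1) = 0 → root; P(2) = 1.
P(0) = 0, so (θ) divides P(θ); P is reducible.

No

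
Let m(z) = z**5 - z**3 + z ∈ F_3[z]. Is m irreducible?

Check for roots in F_3: m(0) = 0 → root; m(1) = 1; m(2) = 2.
m(0) = 0, so (z) divides m(z); m is reducible.

No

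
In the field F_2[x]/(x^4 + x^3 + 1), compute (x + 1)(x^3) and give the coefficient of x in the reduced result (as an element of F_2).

Multiply in F_2[x]: (x + 1)·(x^3) = x^4 + x^3.
Reduce using x^4 ≡ x^3 + 1 (mod x^4 + x^3 + 1).
Reduced: 1.

0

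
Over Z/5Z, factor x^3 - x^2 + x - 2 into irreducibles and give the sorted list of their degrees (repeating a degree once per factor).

1, 2

Write g(x) = x^3 - x^2 + x - 2.
Roots in Z/5Z: g(0) = 3; g(1) = 4; g(2) = 4; g(3) = 4; g(4) = 0 → root.
Linear factors from roots: (x + 1).
Complete factorization: g(x) = (x + 1)·(x^2 - 2x - 2).
Factor degrees with multiplicity: 1 + 2 = 3.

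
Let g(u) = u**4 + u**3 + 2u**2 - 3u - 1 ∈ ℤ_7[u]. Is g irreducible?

Check for roots in ℤ_7: g(0) = 6; g(1) = 0 → root; g(2) = 4; g(3) = 4; g(4) = 3; g(5) = 0 → root; g(6) = 4.
g(1) = 0, so (u − 1) divides g(u); g is reducible.

No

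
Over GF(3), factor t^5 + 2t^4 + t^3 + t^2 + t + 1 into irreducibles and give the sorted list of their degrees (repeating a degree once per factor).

Write f(t) = t^5 + 2t^4 + t^3 + t^2 + t + 1.
Roots in GF(3): f(0) = 1; f(1) = 1; f(2) = 1.
Complete factorization: f(t) = (t^5 + 2t^4 + t^3 + t^2 + t + 1).
Factor degrees with multiplicity: 5 = 5.

5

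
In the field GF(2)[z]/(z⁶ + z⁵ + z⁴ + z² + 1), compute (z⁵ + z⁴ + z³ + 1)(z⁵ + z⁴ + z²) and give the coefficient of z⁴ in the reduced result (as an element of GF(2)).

Multiply in GF(2)[z]: (z⁵ + z⁴ + z³ + 1)·(z⁵ + z⁴ + z²) = z¹⁰ + z⁶ + z⁴ + z².
Reduce using z⁶ ≡ z⁵ + z⁴ + z² + 1 (mod z⁶ + z⁵ + z⁴ + z² + 1).
Reduced: z⁵ + z⁴ + z + 1.

1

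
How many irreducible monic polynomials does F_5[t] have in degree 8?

48750

x^(5^8) − x is the product of all monic irreducibles of degree dividing 8; Möbius inversion gives N = (1/8) Σ μ(8/d)·5^d.
Divisors of 8: 1, 2, 4, 8; μ(8/d) for each: 0, 0, -1, 1.
Σ = − 5^4 + 5^8 = 390000.
N = 390000/8 = 48750.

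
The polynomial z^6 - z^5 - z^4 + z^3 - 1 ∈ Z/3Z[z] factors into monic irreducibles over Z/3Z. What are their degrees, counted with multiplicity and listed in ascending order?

Write g(z) = z^6 - z^5 - z^4 + z^3 - 1.
Roots in Z/3Z: g(0) = 2; g(1) = 2; g(2) = 2.
Complete factorization: g(z) = (z^6 - z^5 - z^4 + z^3 - 1).
Factor degrees with multiplicity: 6 = 6.

6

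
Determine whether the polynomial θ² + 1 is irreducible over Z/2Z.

Write P(θ) = θ² + 1.
Check for roots in Z/2Z: P(0) = 1; P(1) = 0 → root.
P(1) = 0, so (θ − 1) divides P(θ); P is reducible.

No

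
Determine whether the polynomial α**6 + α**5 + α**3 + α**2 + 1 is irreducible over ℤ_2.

Write g(α) = α**6 + α**5 + α**3 + α**2 + 1.
Check for roots in ℤ_2: g(0) = 1; g(1) = 1.
No roots, so no linear factors.
Monic irreducibles of degree 2 over GF(2): α**2 + α + 1.
None of them divide g (all give nonzero remainder).
Monic irreducibles of degree 3 over GF(2): α**3 + α + 1, α**3 + α**2 + 1.
None of them divide g (all give nonzero remainder).
No irreducible factor of degree ≤ 3 exists, so g is irreducible over GF(2).

Yes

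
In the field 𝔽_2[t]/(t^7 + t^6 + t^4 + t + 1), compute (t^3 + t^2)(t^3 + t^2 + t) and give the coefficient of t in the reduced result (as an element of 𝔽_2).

Multiply in 𝔽_2[t]: (t^3 + t^2)·(t^3 + t^2 + t) = t^6 + t^3.
Reduced: t^6 + t^3.

0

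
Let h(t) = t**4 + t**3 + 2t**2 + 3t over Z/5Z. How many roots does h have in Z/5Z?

2

Evaluate at each of the 5 elements of Z/5Z:
h(0) = 0 → root; h(1) = 2; h(2) = 3; h(3) = 0 → root; h(4) = 4.
Roots: {0, 3}.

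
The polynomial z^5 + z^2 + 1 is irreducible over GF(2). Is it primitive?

Write f(z) = z^5 + z^2 + 1.
|GF(2^5)^×| = 2^5 − 1 = 31. Prime factorization: 31 = 31.
f is primitive ⇔ z has order 31 in GF(2)[z]/(f), i.e. z^(31/q) ≠ 1 for each prime q | 31.
z^(1) mod f = z.
None equal 1, so z has full order 31; f is primitive.

Yes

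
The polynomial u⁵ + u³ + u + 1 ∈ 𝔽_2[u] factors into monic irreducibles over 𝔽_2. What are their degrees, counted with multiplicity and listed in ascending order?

1, 4

Write h(u) = u⁵ + u³ + u + 1.
Roots in 𝔽_2: h(0) = 1; h(1) = 0 → root.
Linear factors from roots: (u + 1).
Complete factorization: h(u) = (u + 1)·(u⁴ + u³ + 1).
Factor degrees with multiplicity: 1 + 4 = 5.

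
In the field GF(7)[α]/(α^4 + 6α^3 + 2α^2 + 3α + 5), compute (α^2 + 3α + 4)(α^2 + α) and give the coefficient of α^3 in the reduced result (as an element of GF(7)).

Multiply in GF(7)[α]: (α^2 + 3α + 4)·(α^2 + α) = α^4 + 4α^3 + 4α.
Reduce using α^4 ≡ α^3 + 5α^2 + 4α + 2 (mod α^4 + 6α^3 + 2α^2 + 3α + 5).
Reduced: 5α^3 + 5α^2 + α + 2.

5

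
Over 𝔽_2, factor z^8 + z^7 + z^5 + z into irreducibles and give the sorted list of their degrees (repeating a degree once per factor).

Write f(z) = z^8 + z^7 + z^5 + z.
Roots in 𝔽_2: f(0) = 0 → root; f(1) = 0 → root.
Linear factors from roots: (z), (z + 1).
Complete factorization: f(z) = (z)·(z + 1)·(z^2 + z + 1)·(z^4 + z^3 + 1).
Factor degrees with multiplicity: 1 + 1 + 2 + 4 = 8.

1, 1, 2, 4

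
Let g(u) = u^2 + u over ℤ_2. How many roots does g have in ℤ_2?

Evaluate at each of the 2 elements of ℤ_2:
g(0) = 0 → root; g(1) = 0 → root.
Roots: {0, 1}.

2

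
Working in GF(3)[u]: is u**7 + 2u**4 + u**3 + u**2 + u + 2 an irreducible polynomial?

Write m(u) = u**7 + 2u**4 + u**3 + u**2 + u + 2.
Check for roots in GF(3): m(0) = 2; m(1) = 2; m(2) = 2.
No roots, so no linear factors.
Monic irreducibles of degree 2 over GF(3): u**2 + 1, u**2 + u + 2, u**2 + 2u + 2.
None of them divide m (all give nonzero remainder).
Degree-3 irreducible divisors: test the 8 monic irreducibles of degree 3 over GF(3).
None of them divide m (all give nonzero remainder).
No irreducible factor of degree ≤ 3 exists, so m is irreducible over GF(3).

Yes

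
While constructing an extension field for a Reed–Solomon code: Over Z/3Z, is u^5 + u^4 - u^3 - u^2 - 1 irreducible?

Write P(u) = u^5 + u^4 - u^3 - u^2 - 1.
Check for roots in Z/3Z: P(0) = 2; P(1) = 2; P(2) = 2.
No roots, so no linear factors.
Monic irreducibles of degree 2 over GF(3): u^2 + 1, u^2 + u - 1, u^2 - u - 1.
None of them divide P (all give nonzero remainder).
No irreducible factor of degree ≤ 2 exists, so P is irreducible over GF(3).

Yes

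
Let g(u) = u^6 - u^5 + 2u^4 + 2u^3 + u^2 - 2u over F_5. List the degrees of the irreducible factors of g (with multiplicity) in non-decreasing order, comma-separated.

Roots in F_5: g(0) = 0 → root; g(1) = 3; g(2) = 0 → root; g(3) = 0 → root; g(4) = 0 → root.
Linear factors from roots: (u), (u - 2), (u + 2), (u + 1).
Complete factorization: g(u) = (u)·(u + 1)·(u + 2)·(u - 2)·(u^2 - 2u - 2).
Factor degrees with multiplicity: 1 + 1 + 1 + 1 + 2 = 6.

1, 1, 1, 1, 2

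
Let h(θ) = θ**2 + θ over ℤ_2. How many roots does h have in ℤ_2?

Evaluate at each of the 2 elements of ℤ_2:
h(0) = 0 → root; h(1) = 0 → root.
Roots: {0, 1}.

2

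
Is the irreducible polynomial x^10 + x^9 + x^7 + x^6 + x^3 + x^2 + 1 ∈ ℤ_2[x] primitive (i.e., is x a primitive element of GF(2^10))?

Write f(x) = x^10 + x^9 + x^7 + x^6 + x^3 + x^2 + 1.
|GF(2^10)^×| = 2^10 − 1 = 1023. Prime factorization: 1023 = 3·11·31.
f is primitive ⇔ x has order 1023 in GF(2)[x]/(f), i.e. x^(1023/q) ≠ 1 for each prime q | 1023.
x^(341) mod f = 1
x^(93) mod f = x^8 + x^7 + x^6 + x^5 + x^4 + x^2 + x + 1.
x^(33) mod f = x^9 + x^5 + x^3 + x + 1.
Since x^(341) = 1, the order of x divides 341 < 1023; not primitive.

No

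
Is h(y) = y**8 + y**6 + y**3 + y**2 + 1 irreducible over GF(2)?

Check for roots in GF(2): h(0) = 1; h(1) = 1.
No roots, so no linear factors.
Monic irreducibles of degree 2 over GF(2): y**2 + y + 1.
None of them divide h (all give nonzero remainder).
Monic irreducibles of degree 3 over GF(2): y**3 + y + 1, y**3 + y**2 + 1.
None of them divide h (all give nonzero remainder).
Monic irreducibles of degree 4 over GF(2): y**4 + y + 1, y**4 + y**3 + 1, y**4 + y**3 + y**2 + y + 1.
None of them divide h (all give nonzero remainder).
No irreducible factor of degree ≤ 4 exists, so h is irreducible over GF(2).

Yes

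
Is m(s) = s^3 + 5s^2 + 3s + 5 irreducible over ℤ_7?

Check for roots in ℤ_7: m(0) = 5; m(1) = 0 → root; m(2) = 4; m(3) = 2; m(4) = 0 → root; m(5) = 4; m(6) = 6.
m(1) = 0, so (s − 1) divides m(s); m is reducible.

No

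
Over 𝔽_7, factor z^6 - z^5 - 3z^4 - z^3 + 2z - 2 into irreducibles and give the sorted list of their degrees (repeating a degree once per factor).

Write g(z) = z^6 - z^5 - 3z^4 - z^3 + 2z - 2.
Complete factorization: g(z) = (z^6 - z^5 - 3z^4 - z^3 + 2z - 2).
Factor degrees with multiplicity: 6 = 6.

6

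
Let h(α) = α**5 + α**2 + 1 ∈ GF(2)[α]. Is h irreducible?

Check for roots in GF(2): h(0) = 1; h(1) = 1.
No roots, so no linear factors.
Monic irreducibles of degree 2 over GF(2): α**2 + α + 1.
None of them divide h (all give nonzero remainder).
No irreducible factor of degree ≤ 2 exists, so h is irreducible over GF(2).

Yes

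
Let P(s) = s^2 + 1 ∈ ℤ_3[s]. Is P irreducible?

Yes

Check for roots in ℤ_3: P(0) = 1; P(1) = 2; P(2) = 2.
No roots. A degree-2 polynomial over a field with no linear factor is irreducible.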